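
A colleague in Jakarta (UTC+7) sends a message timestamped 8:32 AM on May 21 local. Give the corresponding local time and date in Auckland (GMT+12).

In UTC: 8:32 AM − 7:00 = 1:32 AM on May 21.
Auckland is UTC+12:00: 1:32 AM + 12:00 = 1:32 PM on May 21.

1:32 PM on May 21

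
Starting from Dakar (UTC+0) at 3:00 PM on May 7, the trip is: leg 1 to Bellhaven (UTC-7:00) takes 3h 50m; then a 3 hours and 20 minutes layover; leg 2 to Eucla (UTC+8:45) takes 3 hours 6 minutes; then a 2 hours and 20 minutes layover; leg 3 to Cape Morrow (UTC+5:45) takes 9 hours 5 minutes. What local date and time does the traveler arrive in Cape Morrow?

6:26 PM on May 8

Dakar is at UTC+0, so departure is already 3:00 PM UTC on May 7.
Add 3 hours 50 minutes leg 1 → 6:50 PM UTC.
Add 3 hours and 20 minutes layover in Bellhaven → 10:10 PM UTC.
Add 3 hours 6 minutes leg 2 → 1:16 AM UTC (May 8).
Add 2 hours and 20 minutes layover in Eucla → 3:36 AM UTC.
Add 9 hours and 5 minutes leg 3 → 12:41 PM UTC.
Cape Morrow is UTC+5:45, so local arrival = 12:41 PM + 5:45 = 6:26 PM on May 8.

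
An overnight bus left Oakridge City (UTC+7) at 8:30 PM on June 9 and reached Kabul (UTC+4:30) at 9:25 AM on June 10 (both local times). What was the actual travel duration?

15 hours 25 minutes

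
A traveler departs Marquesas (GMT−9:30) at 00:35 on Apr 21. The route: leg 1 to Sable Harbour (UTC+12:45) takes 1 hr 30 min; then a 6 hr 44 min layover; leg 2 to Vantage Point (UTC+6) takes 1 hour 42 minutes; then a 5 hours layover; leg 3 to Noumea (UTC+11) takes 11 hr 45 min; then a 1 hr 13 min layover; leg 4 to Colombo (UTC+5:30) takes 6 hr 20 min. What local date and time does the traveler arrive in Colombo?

01:49 on April 23

Convert departure to UTC: 00:35 + 9:30 = 10:05 UTC on Apr 21.
Add 1 hour 30 minutes leg 1 → 11:35 UTC.
Add 6 hours 44 minutes layover in Sable Harbour → 18:19 UTC.
Add 1 hour 42 minutes leg 2 → 20:01 UTC.
Add 5 hours layover in Vantage Point → 01:01 UTC (Apr 22).
Add 11 hours and 45 minutes leg 3 → 12:46 UTC.
Add 1 hour 13 minutes layover in Noumea → 13:59 UTC.
Add 6 hours 20 minutes leg 4 → 20:19 UTC.
Colombo is UTC+5:30, so local arrival = 20:19 + 5:30 = 01:49 on Apr 23.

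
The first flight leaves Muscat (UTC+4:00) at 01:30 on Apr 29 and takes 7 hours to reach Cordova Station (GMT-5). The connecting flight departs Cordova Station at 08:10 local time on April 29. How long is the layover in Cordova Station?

8 hours 40 minutes

Convert departure to UTC: 01:30 − 4:00 = 21:30 UTC on Apr 28.
Add 7 hours flight time → 04:30 UTC (Apr 29).
Cordova Station is UTC−5:00, so local arrival = 04:30 − 5:00 = 23:30 on Apr 28.
Layover = 08:10 − 23:30 (+1 day) = 8 hours 40 minutes.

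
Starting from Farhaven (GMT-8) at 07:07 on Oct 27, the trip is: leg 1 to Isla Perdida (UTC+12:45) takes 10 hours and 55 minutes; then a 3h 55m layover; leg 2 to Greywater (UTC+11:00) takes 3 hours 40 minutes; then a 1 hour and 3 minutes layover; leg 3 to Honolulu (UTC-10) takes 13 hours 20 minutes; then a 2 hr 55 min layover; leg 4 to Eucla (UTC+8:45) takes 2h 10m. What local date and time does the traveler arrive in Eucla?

13:50 on October 29

Convert departure to UTC: 07:07 + 8:00 = 15:07 UTC on Oct 27.
Add 10 hours and 55 minutes leg 1 → 02:02 UTC (Oct 28).
Add 3 hours 55 minutes layover in Isla Perdida → 05:57 UTC.
Add 3 hours and 40 minutes leg 2 → 09:37 UTC.
Add 1 hour and 3 minutes layover in Greywater → 10:40 UTC.
Add 13 hours 20 minutes leg 3 → 00:00 UTC (Oct 29).
Add 2 hours 55 minutes layover in Honolulu → 02:55 UTC.
Add 2 hours and 10 minutes leg 4 → 05:05 UTC.
Eucla is UTC+8:45, so local arrival = 05:05 + 8:45 = 13:50 on Oct 29.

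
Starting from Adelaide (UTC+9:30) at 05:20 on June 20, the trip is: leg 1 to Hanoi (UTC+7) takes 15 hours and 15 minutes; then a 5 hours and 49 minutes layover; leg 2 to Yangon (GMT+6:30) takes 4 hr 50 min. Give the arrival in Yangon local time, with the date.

Convert departure to UTC: 05:20 − 9:30 = 19:50 UTC on Jun 19.
Add 15 hours and 15 minutes leg 1 → 11:05 UTC (Jun 20).
Add 5 hours 49 minutes layover in Hanoi → 16:54 UTC.
Add 4 hours and 50 minutes leg 2 → 21:44 UTC.
Yangon is UTC+6:30, so local arrival = 21:44 + 6:30 = 04:14 on Jun 21.

04:14 on June 21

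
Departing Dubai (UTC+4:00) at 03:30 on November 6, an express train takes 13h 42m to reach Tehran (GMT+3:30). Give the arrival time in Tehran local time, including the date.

16:42 on November 6

Convert departure to UTC: 03:30 − 4:00 = 23:30 UTC on Nov 5.
Add 13 hours 42 minutes travel time → 13:12 UTC (Nov 6).
Tehran is UTC+3:30, so local arrival = 13:12 + 3:30 = 16:42 on Nov 6.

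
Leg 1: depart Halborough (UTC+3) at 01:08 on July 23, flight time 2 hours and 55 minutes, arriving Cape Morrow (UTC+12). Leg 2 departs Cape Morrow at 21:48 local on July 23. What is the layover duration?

Convert departure to UTC: 01:08 − 3:00 = 22:08 UTC on Jul 22.
Add 2 hours 55 minutes flight time → 01:03 UTC (Jul 23).
Cape Morrow is UTC+12:00, so local arrival = 01:03 + 12:00 = 13:03 on Jul 23.
Layover = 21:48 − 13:03 = 8 hours 45 minutes.

8 hours 45 minutes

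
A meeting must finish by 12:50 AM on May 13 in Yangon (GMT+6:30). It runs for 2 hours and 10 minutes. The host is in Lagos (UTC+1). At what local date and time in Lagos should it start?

Target end time in UTC: 12:50 AM − 6:30 = 6:20 PM on May 12.
Subtract 2 hours and 10 minutes → start 4:10 PM UTC on May 12.
Lagos is UTC+1:00: 4:10 PM + 1:00 = 5:10 PM on May 12.

5:10 PM on May 12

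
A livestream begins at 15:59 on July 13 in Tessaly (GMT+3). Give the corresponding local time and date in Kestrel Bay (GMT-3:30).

09:29 on July 13

Kestrel Bay is 6:30 behind Tessaly.
Shift by the zone difference: 15:59 − 6:30 = 09:29 on Jul 13 in Kestrel Bay.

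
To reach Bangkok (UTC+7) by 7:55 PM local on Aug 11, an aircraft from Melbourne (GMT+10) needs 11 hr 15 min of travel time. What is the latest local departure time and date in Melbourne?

11:40 AM on Aug 11

Target arrival in UTC: 7:55 PM − 7:00 = 12:55 PM on Aug 11.
Subtract 11 hours 15 minutes → departure 1:40 AM UTC on Aug 11.
Melbourne is UTC+10:00: 1:40 AM + 10:00 = 11:40 AM on Aug 11.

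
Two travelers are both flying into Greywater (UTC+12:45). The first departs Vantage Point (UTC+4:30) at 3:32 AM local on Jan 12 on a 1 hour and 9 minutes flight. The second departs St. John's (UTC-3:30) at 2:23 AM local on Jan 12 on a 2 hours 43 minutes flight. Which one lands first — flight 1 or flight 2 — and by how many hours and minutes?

the first, by 8 hours 25 minutes

Flight 1 in UTC: 3:32 AM − 4:30 = 11:02 PM on Jan 11.
+1 hour 9 minutes → arrive 12:11 AM UTC on Jan 12.
Flight 2 in UTC: 2:23 AM + 3:30 = 5:53 AM on Jan 12.
+2 hours 43 minutes → arrive 8:36 AM UTC on Jan 12.
Flight 1 lands earlier by 8 hours 25 minutes.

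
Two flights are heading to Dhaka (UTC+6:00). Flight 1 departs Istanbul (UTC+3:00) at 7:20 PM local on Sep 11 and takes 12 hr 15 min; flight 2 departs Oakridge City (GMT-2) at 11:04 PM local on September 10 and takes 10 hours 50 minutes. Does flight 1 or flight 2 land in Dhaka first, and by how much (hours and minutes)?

the second, by 16 hours 41 minutes

Flight 1 in UTC: 7:20 PM − 3:00 = 4:20 PM on Sep 11.
+12 hours 15 minutes → arrive 4:35 AM UTC on Sep 12.
Flight 2 in UTC: 11:04 PM + 2:00 = 1:04 AM on Sep 11.
+10 hours 50 minutes → arrive 11:54 AM UTC on Sep 11.
Flight 2 lands earlier by 16 hours 41 minutes.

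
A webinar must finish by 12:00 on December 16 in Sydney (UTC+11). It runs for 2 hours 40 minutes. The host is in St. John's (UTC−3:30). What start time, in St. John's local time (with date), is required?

18:50 on December 15

Target end time in UTC: 12:00 − 11:00 = 01:00 on Dec 16.
Subtract 2 hours and 40 minutes → start 22:20 UTC on Dec 15.
St. John's is UTC−3:30: 22:20 − 3:30 = 18:50 on Dec 15.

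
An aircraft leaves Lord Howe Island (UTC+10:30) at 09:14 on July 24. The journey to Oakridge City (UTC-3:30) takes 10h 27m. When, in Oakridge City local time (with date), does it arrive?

Convert departure to UTC: 09:14 − 10:30 = 22:44 UTC on Jul 23.
Add 10 hours and 27 minutes travel time → 09:11 UTC (Jul 24).
Oakridge City is UTC−3:30, so local arrival = 09:11 − 3:30 = 05:41 on Jul 24.

05:41 on Jul 24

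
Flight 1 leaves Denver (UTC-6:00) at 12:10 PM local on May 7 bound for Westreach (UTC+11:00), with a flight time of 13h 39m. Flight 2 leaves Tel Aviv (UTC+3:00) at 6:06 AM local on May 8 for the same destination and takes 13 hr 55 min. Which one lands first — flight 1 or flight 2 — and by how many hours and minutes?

the first, by 9 hours 12 minutes

Flight 1 in UTC: 12:10 PM + 6:00 = 6:10 PM on May 7.
+13 hours and 39 minutes → arrive 7:49 AM UTC on May 8.
Flight 2 in UTC: 6:06 AM − 3:00 = 3:06 AM on May 8.
+13 hours 55 minutes → arrive 5:01 PM UTC on May 8.
Flight 1 lands earlier by 9 hours 12 minutes.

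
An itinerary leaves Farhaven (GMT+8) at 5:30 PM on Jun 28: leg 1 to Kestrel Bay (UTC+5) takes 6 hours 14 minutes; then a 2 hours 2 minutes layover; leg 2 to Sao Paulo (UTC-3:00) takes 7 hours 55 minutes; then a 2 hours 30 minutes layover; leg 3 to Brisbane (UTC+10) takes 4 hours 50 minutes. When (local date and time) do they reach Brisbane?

Convert departure to UTC: 5:30 PM − 8:00 = 9:30 AM UTC on Jun 28.
Add 6 hours and 14 minutes leg 1 → 3:44 PM UTC.
Add 2 hours 2 minutes layover in Kestrel Bay → 5:46 PM UTC.
Add 7 hours 55 minutes leg 2 → 1:41 AM UTC (Jun 29).
Add 2 hours 30 minutes layover in Sao Paulo → 4:11 AM UTC.
Add 4 hours 50 minutes leg 3 → 9:01 AM UTC.
Brisbane is UTC+10:00, so local arrival = 9:01 AM + 10:00 = 7:01 PM on Jun 29.

7:01 PM on June 29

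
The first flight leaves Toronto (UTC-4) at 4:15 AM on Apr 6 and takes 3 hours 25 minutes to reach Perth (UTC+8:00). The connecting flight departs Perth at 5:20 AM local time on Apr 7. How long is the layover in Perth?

Convert departure to UTC: 4:15 AM + 4:00 = 8:15 AM UTC on Apr 6.
Add 3 hours 25 minutes flight time → 11:40 AM UTC.
Perth is UTC+8:00, so local arrival = 11:40 AM + 8:00 = 7:40 PM on Apr 6.
Layover = 5:20 AM − 7:40 PM (+1 day) = 9 hours 40 minutes.

9 hours 40 minutes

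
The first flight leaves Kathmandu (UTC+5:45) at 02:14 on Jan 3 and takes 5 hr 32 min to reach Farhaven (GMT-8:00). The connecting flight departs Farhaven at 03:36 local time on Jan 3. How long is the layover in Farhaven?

9 hours 35 minutes

Convert departure to UTC: 02:14 − 5:45 = 20:29 UTC on Jan 2.
Add 5 hours and 32 minutes flight time → 02:01 UTC (Jan 3).
Farhaven is UTC−8:00, so local arrival = 02:01 − 8:00 = 18:01 on Jan 2.
Layover = 03:36 − 18:01 (+1 day) = 9 hours 35 minutes.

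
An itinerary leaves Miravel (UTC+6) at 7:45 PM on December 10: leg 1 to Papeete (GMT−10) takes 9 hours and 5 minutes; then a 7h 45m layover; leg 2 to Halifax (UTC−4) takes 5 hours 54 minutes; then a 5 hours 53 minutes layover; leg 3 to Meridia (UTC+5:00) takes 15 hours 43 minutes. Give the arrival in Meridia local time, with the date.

Convert departure to UTC: 7:45 PM − 6:00 = 1:45 PM UTC on Dec 10.
Add 9 hours and 5 minutes leg 1 → 10:50 PM UTC.
Add 7 hours and 45 minutes layover in Papeete → 6:35 AM UTC (Dec 11).
Add 5 hours and 54 minutes leg 2 → 12:29 PM UTC.
Add 5 hours 53 minutes layover in Halifax → 6:22 PM UTC.
Add 15 hours and 43 minutes leg 3 → 10:05 AM UTC (Dec 12).
Meridia is UTC+5:00, so local arrival = 10:05 AM + 5:00 = 3:05 PM on Dec 12.

3:05 PM on December 12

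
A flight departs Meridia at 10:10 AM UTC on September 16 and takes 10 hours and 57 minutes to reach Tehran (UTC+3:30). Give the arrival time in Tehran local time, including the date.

12:37 AM on Sep 17

Departure is given in UTC: 10:10 AM on Sep 16.
Add 10 hours and 57 minutes → 9:07 PM UTC.
Tehran is UTC+3:30: 9:07 PM + 3:30 = 12:37 AM on Sep 17.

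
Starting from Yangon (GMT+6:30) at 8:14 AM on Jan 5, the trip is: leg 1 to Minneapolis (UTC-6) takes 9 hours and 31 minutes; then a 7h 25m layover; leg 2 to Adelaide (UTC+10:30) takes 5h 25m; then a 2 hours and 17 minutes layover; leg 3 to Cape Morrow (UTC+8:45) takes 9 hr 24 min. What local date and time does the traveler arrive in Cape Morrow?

8:31 PM on January 6

Convert departure to UTC: 8:14 AM − 6:30 = 1:44 AM UTC on Jan 5.
Add 9 hours 31 minutes leg 1 → 11:15 AM UTC.
Add 7 hours 25 minutes layover in Minneapolis → 6:40 PM UTC.
Add 5 hours 25 minutes leg 2 → 12:05 AM UTC (Jan 6).
Add 2 hours 17 minutes layover in Adelaide → 2:22 AM UTC.
Add 9 hours 24 minutes leg 3 → 11:46 AM UTC.
Cape Morrow is UTC+8:45, so local arrival = 11:46 AM + 8:45 = 8:31 PM on Jan 6.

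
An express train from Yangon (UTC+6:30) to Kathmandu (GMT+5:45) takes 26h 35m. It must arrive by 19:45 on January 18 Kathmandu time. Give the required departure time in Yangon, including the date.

Target arrival in UTC: 19:45 − 5:45 = 14:00 on Jan 18.
Subtract 26 hours 35 minutes → departure 11:25 UTC on Jan 17.
Yangon is UTC+6:30: 11:25 + 6:30 = 17:55 on Jan 17.

17:55 on January 17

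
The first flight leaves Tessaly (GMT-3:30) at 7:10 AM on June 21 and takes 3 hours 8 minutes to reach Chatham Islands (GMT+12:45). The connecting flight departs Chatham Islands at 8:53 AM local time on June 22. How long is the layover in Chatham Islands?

6 hours 20 minutes

Convert departure to UTC: 7:10 AM + 3:30 = 10:40 AM UTC on Jun 21.
Add 3 hours 8 minutes flight time → 1:48 PM UTC.
Chatham Islands is UTC+12:45, so local arrival = 1:48 PM + 12:45 = 2:33 AM on Jun 22.
Layover = 8:53 AM − 2:33 AM = 6 hours 20 minutes.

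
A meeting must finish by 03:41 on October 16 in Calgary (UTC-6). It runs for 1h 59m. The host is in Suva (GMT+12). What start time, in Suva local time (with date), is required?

19:42 on October 16

Target end time in UTC: 03:41 + 6:00 = 09:41 on Oct 16.
Subtract 1 hour and 59 minutes → start 07:42 UTC on Oct 16.
Suva is UTC+12:00: 07:42 + 12:00 = 19:42 on Oct 16.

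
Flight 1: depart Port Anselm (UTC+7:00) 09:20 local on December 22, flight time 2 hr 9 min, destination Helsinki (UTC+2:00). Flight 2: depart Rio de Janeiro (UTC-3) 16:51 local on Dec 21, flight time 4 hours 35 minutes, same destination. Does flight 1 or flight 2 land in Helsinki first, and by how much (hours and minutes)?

the second, by 4 hours 3 minutes

Flight 1 in UTC: 09:20 − 7:00 = 02:20 on Dec 22.
+2 hours and 9 minutes → arrive 04:29 UTC on Dec 22.
Flight 2 in UTC: 16:51 + 3:00 = 19:51 on Dec 21.
+4 hours 35 minutes → arrive 00:26 UTC on Dec 22.
Flight 2 lands earlier by 4 hours 3 minutes.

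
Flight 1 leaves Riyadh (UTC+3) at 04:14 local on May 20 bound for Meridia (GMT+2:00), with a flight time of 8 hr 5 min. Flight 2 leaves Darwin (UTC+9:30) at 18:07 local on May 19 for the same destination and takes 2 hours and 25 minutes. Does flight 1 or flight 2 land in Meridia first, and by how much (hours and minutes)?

the second, by 22 hours 17 minutes

Flight 1 in UTC: 04:14 − 3:00 = 01:14 on May 20.
+8 hours and 5 minutes → arrive 09:19 UTC on May 20.
Flight 2 in UTC: 18:07 − 9:30 = 08:37 on May 19.
+2 hours 25 minutes → arrive 11:02 UTC on May 19.
Flight 2 lands earlier by 22 hours 17 minutes.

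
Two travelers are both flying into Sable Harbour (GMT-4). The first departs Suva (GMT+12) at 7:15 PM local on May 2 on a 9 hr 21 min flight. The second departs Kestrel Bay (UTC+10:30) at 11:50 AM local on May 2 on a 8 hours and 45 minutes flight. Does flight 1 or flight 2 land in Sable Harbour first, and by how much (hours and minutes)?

Flight 1 in UTC: 7:15 PM − 12:00 = 7:15 AM on May 2.
+9 hours and 21 minutes → arrive 4:36 PM UTC on May 2.
Flight 2 in UTC: 11:50 AM − 10:30 = 1:20 AM on May 2.
+8 hours and 45 minutes → arrive 10:05 AM UTC on May 2.
Flight 2 lands earlier by 6 hours 31 minutes.

the second, by 6 hours 31 minutes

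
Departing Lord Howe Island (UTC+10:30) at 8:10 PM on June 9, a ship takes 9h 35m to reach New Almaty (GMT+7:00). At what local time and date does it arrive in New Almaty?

Convert departure to UTC: 8:10 PM − 10:30 = 9:40 AM UTC on Jun 9.
Add 9 hours 35 minutes travel time → 7:15 PM UTC.
New Almaty is UTC+7:00, so local arrival = 7:15 PM + 7:00 = 2:15 AM on Jun 10.

2:15 AM on June 10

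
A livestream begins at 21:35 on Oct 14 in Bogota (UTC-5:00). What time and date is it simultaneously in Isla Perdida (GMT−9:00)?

Isla Perdida is 4:00 behind Bogota.
Shift by the zone difference: 21:35 − 4:00 = 17:35 on Oct 14 in Isla Perdida.

17:35 on October 14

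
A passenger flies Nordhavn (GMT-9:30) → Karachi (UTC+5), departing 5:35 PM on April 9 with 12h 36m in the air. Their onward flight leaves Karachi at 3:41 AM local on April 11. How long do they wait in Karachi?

Convert departure to UTC: 5:35 PM + 9:30 = 3:05 AM UTC on Apr 10.
Add 12 hours 36 minutes flight time → 3:41 PM UTC.
Karachi is UTC+5:00, so local arrival = 3:41 PM + 5:00 = 8:41 PM on Apr 10.
Layover = 3:41 AM − 8:41 PM (+1 day) = 7 hours.

7 hours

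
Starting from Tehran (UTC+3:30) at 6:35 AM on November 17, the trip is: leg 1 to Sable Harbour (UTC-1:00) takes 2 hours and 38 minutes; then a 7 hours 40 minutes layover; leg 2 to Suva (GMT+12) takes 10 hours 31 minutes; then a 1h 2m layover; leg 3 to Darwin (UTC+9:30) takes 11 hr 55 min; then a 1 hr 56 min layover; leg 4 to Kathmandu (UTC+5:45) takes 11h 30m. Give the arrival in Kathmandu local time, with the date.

Convert departure to UTC: 6:35 AM − 3:30 = 3:05 AM UTC on Nov 17.
Add 2 hours 38 minutes leg 1 → 5:43 AM UTC.
Add 7 hours and 40 minutes layover in Sable Harbour → 1:23 PM UTC.
Add 10 hours 31 minutes leg 2 → 11:54 PM UTC.
Add 1 hour and 2 minutes layover in Suva → 12:56 AM UTC (Nov 18).
Add 11 hours and 55 minutes leg 3 → 12:51 PM UTC.
Add 1 hour and 56 minutes layover in Darwin → 2:47 PM UTC.
Add 11 hours 30 minutes leg 4 → 2:17 AM UTC (Nov 19).
Kathmandu is UTC+5:45, so local arrival = 2:17 AM + 5:45 = 8:02 AM on Nov 19.

8:02 AM on November 19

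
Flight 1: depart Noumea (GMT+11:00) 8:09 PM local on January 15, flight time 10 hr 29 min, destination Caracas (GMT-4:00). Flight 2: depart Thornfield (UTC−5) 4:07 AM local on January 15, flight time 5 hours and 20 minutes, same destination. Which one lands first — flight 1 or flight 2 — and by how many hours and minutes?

the second, by 5 hours 11 minutes

Flight 1 in UTC: 8:09 PM − 11:00 = 9:09 AM on Jan 15.
+10 hours and 29 minutes → arrive 7:38 PM UTC on Jan 15.
Flight 2 in UTC: 4:07 AM + 5:00 = 9:07 AM on Jan 15.
+5 hours 20 minutes → arrive 2:27 PM UTC on Jan 15.
Flight 2 lands earlier by 5 hours 11 minutes.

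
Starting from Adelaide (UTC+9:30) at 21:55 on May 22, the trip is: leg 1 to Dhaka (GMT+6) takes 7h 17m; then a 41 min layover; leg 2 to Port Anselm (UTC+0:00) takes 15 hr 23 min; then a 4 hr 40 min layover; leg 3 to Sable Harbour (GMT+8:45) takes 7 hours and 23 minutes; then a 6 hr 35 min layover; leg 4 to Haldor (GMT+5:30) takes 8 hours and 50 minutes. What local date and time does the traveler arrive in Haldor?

20:44 on May 24

Convert departure to UTC: 21:55 − 9:30 = 12:25 UTC on May 22.
Add 7 hours 17 minutes leg 1 → 19:42 UTC.
Add 41 minutes layover in Dhaka → 20:23 UTC.
Add 15 hours 23 minutes leg 2 → 11:46 UTC (May 23).
Add 4 hours and 40 minutes layover in Port Anselm → 16:26 UTC.
Add 7 hours and 23 minutes leg 3 → 23:49 UTC.
Add 6 hours and 35 minutes layover in Sable Harbour → 06:24 UTC (May 24).
Add 8 hours and 50 minutes leg 4 → 15:14 UTC.
Haldor is UTC+5:30, so local arrival = 15:14 + 5:30 = 20:44 on May 24.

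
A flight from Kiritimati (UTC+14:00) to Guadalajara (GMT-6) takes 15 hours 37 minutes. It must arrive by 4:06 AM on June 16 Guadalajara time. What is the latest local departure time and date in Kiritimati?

8:29 AM on June 16

Target arrival in UTC: 4:06 AM + 6:00 = 10:06 AM on Jun 16.
Subtract 15 hours 37 minutes → departure 6:29 PM UTC on Jun 15.
Kiritimati is UTC+14:00: 6:29 PM + 14:00 = 8:29 AM on Jun 16.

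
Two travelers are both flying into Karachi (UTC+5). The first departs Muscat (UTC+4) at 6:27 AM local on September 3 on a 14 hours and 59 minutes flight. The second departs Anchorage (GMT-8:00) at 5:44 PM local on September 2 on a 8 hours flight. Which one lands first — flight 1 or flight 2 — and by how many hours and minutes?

the second, by 7 hours 42 minutes

Flight 1 in UTC: 6:27 AM − 4:00 = 2:27 AM on Sep 3.
+14 hours 59 minutes → arrive 5:26 PM UTC on Sep 3.
Flight 2 in UTC: 5:44 PM + 8:00 = 1:44 AM on Sep 3.
+8 hours → arrive 9:44 AM UTC on Sep 3.
Flight 2 lands earlier by 7 hours 42 minutes.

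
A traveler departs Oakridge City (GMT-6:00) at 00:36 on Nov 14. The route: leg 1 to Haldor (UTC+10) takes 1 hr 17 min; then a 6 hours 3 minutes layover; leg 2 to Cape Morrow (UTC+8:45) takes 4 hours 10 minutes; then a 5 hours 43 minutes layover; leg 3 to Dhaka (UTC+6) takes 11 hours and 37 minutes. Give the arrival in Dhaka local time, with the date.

17:26 on Nov 15

Convert departure to UTC: 00:36 + 6:00 = 06:36 UTC on Nov 14.
Add 1 hour 17 minutes leg 1 → 07:53 UTC.
Add 6 hours 3 minutes layover in Haldor → 13:56 UTC.
Add 4 hours and 10 minutes leg 2 → 18:06 UTC.
Add 5 hours 43 minutes layover in Cape Morrow → 23:49 UTC.
Add 11 hours 37 minutes leg 3 → 11:26 UTC (Nov 15).
Dhaka is UTC+6:00, so local arrival = 11:26 + 6:00 = 17:26 on Nov 15.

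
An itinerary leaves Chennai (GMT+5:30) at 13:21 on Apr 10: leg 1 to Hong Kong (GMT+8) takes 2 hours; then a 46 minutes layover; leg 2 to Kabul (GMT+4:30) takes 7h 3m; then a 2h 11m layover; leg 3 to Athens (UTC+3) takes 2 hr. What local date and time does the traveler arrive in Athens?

Convert departure to UTC: 13:21 − 5:30 = 07:51 UTC on Apr 10.
Add 2 hours leg 1 → 09:51 UTC.
Add 46 minutes layover in Hong Kong → 10:37 UTC.
Add 7 hours and 3 minutes leg 2 → 17:40 UTC.
Add 2 hours 11 minutes layover in Kabul → 19:51 UTC.
Add 2 hours leg 3 → 21:51 UTC.
Athens is UTC+3:00, so local arrival = 21:51 + 3:00 = 00:51 on Apr 11.

00:51 on April 11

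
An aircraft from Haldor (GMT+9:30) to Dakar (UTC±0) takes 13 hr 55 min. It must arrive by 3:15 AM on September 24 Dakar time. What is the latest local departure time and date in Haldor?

Target arrival is already UTC: 3:15 AM on Sep 24.
Subtract 13 hours 55 minutes → departure 1:20 PM UTC on Sep 23.
Haldor is UTC+9:30: 1:20 PM + 9:30 = 10:50 PM on Sep 23.

10:50 PM on September 23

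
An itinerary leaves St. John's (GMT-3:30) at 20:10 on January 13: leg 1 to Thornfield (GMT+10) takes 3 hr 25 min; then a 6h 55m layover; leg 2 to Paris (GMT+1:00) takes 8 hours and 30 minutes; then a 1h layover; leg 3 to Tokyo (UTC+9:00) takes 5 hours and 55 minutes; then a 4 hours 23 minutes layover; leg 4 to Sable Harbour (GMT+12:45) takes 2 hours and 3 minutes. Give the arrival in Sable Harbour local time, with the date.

Convert departure to UTC: 20:10 + 3:30 = 23:40 UTC on Jan 13.
Add 3 hours 25 minutes leg 1 → 03:05 UTC (Jan 14).
Add 6 hours and 55 minutes layover in Thornfield → 10:00 UTC.
Add 8 hours and 30 minutes leg 2 → 18:30 UTC.
Add 1 hour layover in Paris → 19:30 UTC.
Add 5 hours 55 minutes leg 3 → 01:25 UTC (Jan 15).
Add 4 hours 23 minutes layover in Tokyo → 05:48 UTC.
Add 2 hours and 3 minutes leg 4 → 07:51 UTC.
Sable Harbour is UTC+12:45, so local arrival = 07:51 + 12:45 = 20:36 on Jan 15.

20:36 on Jan 15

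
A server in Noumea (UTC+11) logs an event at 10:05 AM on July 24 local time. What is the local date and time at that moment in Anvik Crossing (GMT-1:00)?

10:05 PM on July 23

Anvik Crossing is 12:00 behind Noumea.
Shift by the zone difference: 10:05 AM − 12:00 = 10:05 PM on Jul 23 in Anvik Crossing.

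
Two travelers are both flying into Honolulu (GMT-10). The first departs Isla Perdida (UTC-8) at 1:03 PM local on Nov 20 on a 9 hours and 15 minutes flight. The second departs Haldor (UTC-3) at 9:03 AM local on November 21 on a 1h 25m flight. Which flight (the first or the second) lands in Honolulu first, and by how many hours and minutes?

Flight 1 in UTC: 1:03 PM + 8:00 = 9:03 PM on Nov 20.
+9 hours and 15 minutes → arrive 6:18 AM UTC on Nov 21.
Flight 2 in UTC: 9:03 AM + 3:00 = 12:03 PM on Nov 21.
+1 hour 25 minutes → arrive 1:28 PM UTC on Nov 21.
Flight 1 lands earlier by 7 hours 10 minutes.

the first, by 7 hours 10 minutes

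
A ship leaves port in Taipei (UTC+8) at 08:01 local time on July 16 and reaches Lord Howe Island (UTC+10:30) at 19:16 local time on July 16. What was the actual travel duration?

8 hours 45 minutes

Lord Howe Island is 2:30 ahead of Taipei.
Clock-face elapsed time (ignoring zones) is 11 hours 15 minutes.
Actual elapsed = 11 hours 15 minutes − 2:30 = 8 hours 45 minutes.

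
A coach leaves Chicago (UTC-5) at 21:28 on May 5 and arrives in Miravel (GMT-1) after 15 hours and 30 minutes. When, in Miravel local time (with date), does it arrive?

Convert departure to UTC: 21:28 + 5:00 = 02:28 UTC on May 6.
Add 15 hours and 30 minutes travel time → 17:58 UTC.
Miravel is UTC−1:00, so local arrival = 17:58 − 1:00 = 16:58 on May 6.

16:58 on May 6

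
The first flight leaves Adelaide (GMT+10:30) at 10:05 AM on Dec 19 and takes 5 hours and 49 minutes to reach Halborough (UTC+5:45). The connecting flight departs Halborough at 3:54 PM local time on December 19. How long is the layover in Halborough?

Convert departure to UTC: 10:05 AM − 10:30 = 11:35 PM UTC on Dec 18.
Add 5 hours and 49 minutes flight time → 5:24 AM UTC (Dec 19).
Halborough is UTC+5:45, so local arrival = 5:24 AM + 5:45 = 11:09 AM on Dec 19.
Layover = 3:54 PM − 11:09 AM = 4 hours 45 minutes.

4 hours 45 minutes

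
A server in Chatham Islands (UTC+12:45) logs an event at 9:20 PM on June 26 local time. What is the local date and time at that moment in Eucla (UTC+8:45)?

Eucla is 4:00 behind Chatham Islands.
Shift by the zone difference: 9:20 PM − 4:00 = 5:20 PM on Jun 26 in Eucla.

5:20 PM on June 26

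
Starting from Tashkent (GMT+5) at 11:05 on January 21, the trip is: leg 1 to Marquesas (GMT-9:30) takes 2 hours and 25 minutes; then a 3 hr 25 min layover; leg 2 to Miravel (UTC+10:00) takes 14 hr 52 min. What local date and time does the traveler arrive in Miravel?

12:47 on January 22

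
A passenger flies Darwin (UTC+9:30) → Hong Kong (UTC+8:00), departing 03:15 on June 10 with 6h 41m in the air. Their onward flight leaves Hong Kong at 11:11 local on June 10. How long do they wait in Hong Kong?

2 hours 45 minutes

Convert departure to UTC: 03:15 − 9:30 = 17:45 UTC on Jun 9.
Add 6 hours and 41 minutes flight time → 00:26 UTC (Jun 10).
Hong Kong is UTC+8:00, so local arrival = 00:26 + 8:00 = 08:26 on Jun 10.
Layover = 11:11 − 08:26 = 2 hours 45 minutes.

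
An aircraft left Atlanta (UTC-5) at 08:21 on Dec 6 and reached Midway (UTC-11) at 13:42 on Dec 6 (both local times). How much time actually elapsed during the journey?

11 hours 21 minutes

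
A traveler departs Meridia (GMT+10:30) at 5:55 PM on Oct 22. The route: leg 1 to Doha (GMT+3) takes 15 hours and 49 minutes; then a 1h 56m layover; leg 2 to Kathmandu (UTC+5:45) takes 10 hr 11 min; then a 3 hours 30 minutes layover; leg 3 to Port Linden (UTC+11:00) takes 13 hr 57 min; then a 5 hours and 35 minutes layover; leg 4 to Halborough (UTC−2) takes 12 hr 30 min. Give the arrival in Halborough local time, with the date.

Convert departure to UTC: 5:55 PM − 10:30 = 7:25 AM UTC on Oct 22.
Add 15 hours 49 minutes leg 1 → 11:14 PM UTC.
Add 1 hour and 56 minutes layover in Doha → 1:10 AM UTC (Oct 23).
Add 10 hours and 11 minutes leg 2 → 11:21 AM UTC.
Add 3 hours 30 minutes layover in Kathmandu → 2:51 PM UTC.
Add 13 hours 57 minutes leg 3 → 4:48 AM UTC (Oct 24).
Add 5 hours and 35 minutes layover in Port Linden → 10:23 AM UTC.
Add 12 hours and 30 minutes leg 4 → 10:53 PM UTC.
Halborough is UTC−2:00, so local arrival = 10:53 PM − 2:00 = 8:53 PM on Oct 24.

8:53 PM on October 24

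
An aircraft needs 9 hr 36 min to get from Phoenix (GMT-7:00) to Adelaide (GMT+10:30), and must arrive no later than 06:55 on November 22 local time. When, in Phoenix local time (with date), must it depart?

Target arrival in UTC: 06:55 − 10:30 = 20:25 on Nov 21.
Subtract 9 hours and 36 minutes → departure 10:49 UTC on Nov 21.
Phoenix is UTC−7:00: 10:49 − 7:00 = 03:49 on Nov 21.

03:49 on Nov 21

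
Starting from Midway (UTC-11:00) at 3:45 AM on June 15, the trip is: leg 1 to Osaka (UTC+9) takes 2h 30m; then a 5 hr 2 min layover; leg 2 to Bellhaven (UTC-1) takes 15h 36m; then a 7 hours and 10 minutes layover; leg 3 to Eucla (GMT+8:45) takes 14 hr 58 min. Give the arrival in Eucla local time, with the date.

8:46 PM on June 17

Convert departure to UTC: 3:45 AM + 11:00 = 2:45 PM UTC on Jun 15.
Add 2 hours and 30 minutes leg 1 → 5:15 PM UTC.
Add 5 hours 2 minutes layover in Osaka → 10:17 PM UTC.
Add 15 hours 36 minutes leg 2 → 1:53 PM UTC (Jun 16).
Add 7 hours 10 minutes layover in Bellhaven → 9:03 PM UTC.
Add 14 hours 58 minutes leg 3 → 12:01 PM UTC (Jun 17).
Eucla is UTC+8:45, so local arrival = 12:01 PM + 8:45 = 8:46 PM on Jun 17.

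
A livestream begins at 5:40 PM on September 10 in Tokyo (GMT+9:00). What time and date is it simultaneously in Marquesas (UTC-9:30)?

In UTC: 5:40 PM − 9:00 = 8:40 AM on Sep 10.
Marquesas is UTC−9:30: 8:40 AM − 9:30 = 11:10 PM on Sep 9.

11:10 PM on September 9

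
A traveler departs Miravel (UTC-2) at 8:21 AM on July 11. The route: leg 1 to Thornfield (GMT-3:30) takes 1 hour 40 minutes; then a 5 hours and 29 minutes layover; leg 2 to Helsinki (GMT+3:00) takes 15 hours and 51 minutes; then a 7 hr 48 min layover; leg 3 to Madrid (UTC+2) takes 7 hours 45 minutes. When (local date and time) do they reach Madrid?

2:54 AM on Jul 13

Convert departure to UTC: 8:21 AM + 2:00 = 10:21 AM UTC on Jul 11.
Add 1 hour and 40 minutes leg 1 → 12:01 PM UTC.
Add 5 hours 29 minutes layover in Thornfield → 5:30 PM UTC.
Add 15 hours and 51 minutes leg 2 → 9:21 AM UTC (Jul 12).
Add 7 hours 48 minutes layover in Helsinki → 5:09 PM UTC.
Add 7 hours and 45 minutes leg 3 → 12:54 AM UTC (Jul 13).
Madrid is UTC+2:00, so local arrival = 12:54 AM + 2:00 = 2:54 AM on Jul 13.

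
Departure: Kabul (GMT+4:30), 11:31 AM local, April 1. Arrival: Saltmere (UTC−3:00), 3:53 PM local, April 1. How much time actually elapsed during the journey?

Departure in UTC: 11:31 AM − 4:30 = 7:01 AM on Apr 1.
Arrival in UTC: 3:53 PM + 3:00 = 6:53 PM on Apr 1.
Elapsed = 6:53 PM − 7:01 AM = 11 hours 52 minutes.

11 hours 52 minutes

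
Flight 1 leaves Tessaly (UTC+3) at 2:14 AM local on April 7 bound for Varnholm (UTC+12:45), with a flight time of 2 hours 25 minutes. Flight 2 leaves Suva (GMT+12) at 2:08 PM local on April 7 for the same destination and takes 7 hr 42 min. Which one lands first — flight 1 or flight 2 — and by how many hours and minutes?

Flight 1 in UTC: 2:14 AM − 3:00 = 11:14 PM on Apr 6.
+2 hours 25 minutes → arrive 1:39 AM UTC on Apr 7.
Flight 2 in UTC: 2:08 PM − 12:00 = 2:08 AM on Apr 7.
+7 hours 42 minutes → arrive 9:50 AM UTC on Apr 7.
Flight 1 lands earlier by 8 hours 11 minutes.

the first, by 8 hours 11 minutes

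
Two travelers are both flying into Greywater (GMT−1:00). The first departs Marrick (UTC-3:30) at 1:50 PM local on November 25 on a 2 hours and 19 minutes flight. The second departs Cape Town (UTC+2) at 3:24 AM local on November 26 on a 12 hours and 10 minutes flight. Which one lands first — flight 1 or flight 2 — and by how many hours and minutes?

the first, by 17 hours 55 minutes

Flight 1 in UTC: 1:50 PM + 3:30 = 5:20 PM on Nov 25.
+2 hours and 19 minutes → arrive 7:39 PM UTC on Nov 25.
Flight 2 in UTC: 3:24 AM − 2:00 = 1:24 AM on Nov 26.
+12 hours and 10 minutes → arrive 1:34 PM UTC on Nov 26.
Flight 1 lands earlier by 17 hours 55 minutes.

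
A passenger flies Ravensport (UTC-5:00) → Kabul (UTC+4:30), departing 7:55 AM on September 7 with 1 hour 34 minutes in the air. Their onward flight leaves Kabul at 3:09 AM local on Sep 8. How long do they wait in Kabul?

Convert departure to UTC: 7:55 AM + 5:00 = 12:55 PM UTC on Sep 7.
Add 1 hour and 34 minutes flight time → 2:29 PM UTC.
Kabul is UTC+4:30, so local arrival = 2:29 PM + 4:30 = 6:59 PM on Sep 7.
Layover = 3:09 AM − 6:59 PM (+1 day) = 8 hours 10 minutes.

8 hours 10 minutes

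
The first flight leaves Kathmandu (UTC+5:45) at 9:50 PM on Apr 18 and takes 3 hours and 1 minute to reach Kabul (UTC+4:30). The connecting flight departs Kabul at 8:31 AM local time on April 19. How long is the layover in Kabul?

Convert departure to UTC: 9:50 PM − 5:45 = 4:05 PM UTC on Apr 18.
Add 3 hours 1 minute flight time → 7:06 PM UTC.
Kabul is UTC+4:30, so local arrival = 7:06 PM + 4:30 = 11:36 PM on Apr 18.
Layover = 8:31 AM − 11:36 PM (+1 day) = 8 hours 55 minutes.

8 hours 55 minutes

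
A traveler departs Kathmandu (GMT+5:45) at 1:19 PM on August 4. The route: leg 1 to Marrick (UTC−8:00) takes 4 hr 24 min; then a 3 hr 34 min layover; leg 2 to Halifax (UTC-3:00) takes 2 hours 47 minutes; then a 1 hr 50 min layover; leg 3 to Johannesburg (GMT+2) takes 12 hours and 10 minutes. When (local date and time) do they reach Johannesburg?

10:19 AM on August 5

Convert departure to UTC: 1:19 PM − 5:45 = 7:34 AM UTC on Aug 4.
Add 4 hours and 24 minutes leg 1 → 11:58 AM UTC.
Add 3 hours and 34 minutes layover in Marrick → 3:32 PM UTC.
Add 2 hours and 47 minutes leg 2 → 6:19 PM UTC.
Add 1 hour 50 minutes layover in Halifax → 8:09 PM UTC.
Add 12 hours and 10 minutes leg 3 → 8:19 AM UTC (Aug 5).
Johannesburg is UTC+2:00, so local arrival = 8:19 AM + 2:00 = 10:19 AM on Aug 5.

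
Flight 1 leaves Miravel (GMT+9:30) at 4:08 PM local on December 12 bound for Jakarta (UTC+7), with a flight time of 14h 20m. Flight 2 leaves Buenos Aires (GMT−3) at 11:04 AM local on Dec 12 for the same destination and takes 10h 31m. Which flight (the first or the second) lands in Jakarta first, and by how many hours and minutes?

the first, by 3 hours 37 minutes

Flight 1 in UTC: 4:08 PM − 9:30 = 6:38 AM on Dec 12.
+14 hours 20 minutes → arrive 8:58 PM UTC on Dec 12.
Flight 2 in UTC: 11:04 AM + 3:00 = 2:04 PM on Dec 12.
+10 hours 31 minutes → arrive 12:35 AM UTC on Dec 13.
Flight 1 lands earlier by 3 hours 37 minutes.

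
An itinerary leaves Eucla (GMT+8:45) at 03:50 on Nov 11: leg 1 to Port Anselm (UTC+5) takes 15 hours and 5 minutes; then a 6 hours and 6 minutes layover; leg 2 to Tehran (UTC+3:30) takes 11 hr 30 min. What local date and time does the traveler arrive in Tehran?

07:16 on November 12

Convert departure to UTC: 03:50 − 8:45 = 19:05 UTC on Nov 10.
Add 15 hours 5 minutes leg 1 → 10:10 UTC (Nov 11).
Add 6 hours 6 minutes layover in Port Anselm → 16:16 UTC.
Add 11 hours and 30 minutes leg 2 → 03:46 UTC (Nov 12).
Tehran is UTC+3:30, so local arrival = 03:46 + 3:30 = 07:16 on Nov 12.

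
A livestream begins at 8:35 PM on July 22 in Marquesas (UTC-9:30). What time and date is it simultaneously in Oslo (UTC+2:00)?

In UTC: 8:35 PM + 9:30 = 6:05 AM on Jul 23.
Oslo is UTC+2:00: 6:05 AM + 2:00 = 8:05 AM on Jul 23.

8:05 AM on July 23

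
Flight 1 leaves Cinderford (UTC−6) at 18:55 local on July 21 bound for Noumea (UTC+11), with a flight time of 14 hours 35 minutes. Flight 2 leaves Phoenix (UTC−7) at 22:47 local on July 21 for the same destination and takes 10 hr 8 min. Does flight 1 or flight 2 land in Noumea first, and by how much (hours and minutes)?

the first, by 25 minutes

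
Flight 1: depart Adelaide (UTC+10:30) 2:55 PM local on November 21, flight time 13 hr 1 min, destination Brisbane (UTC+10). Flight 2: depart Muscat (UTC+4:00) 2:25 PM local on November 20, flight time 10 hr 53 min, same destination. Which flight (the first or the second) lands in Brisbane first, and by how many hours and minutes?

the second, by 20 hours 8 minutes

Flight 1 in UTC: 2:55 PM − 10:30 = 4:25 AM on Nov 21.
+13 hours 1 minute → arrive 5:26 PM UTC on Nov 21.
Flight 2 in UTC: 2:25 PM − 4:00 = 10:25 AM on Nov 20.
+10 hours and 53 minutes → arrive 9:18 PM UTC on Nov 20.
Flight 2 lands earlier by 20 hours 8 minutes.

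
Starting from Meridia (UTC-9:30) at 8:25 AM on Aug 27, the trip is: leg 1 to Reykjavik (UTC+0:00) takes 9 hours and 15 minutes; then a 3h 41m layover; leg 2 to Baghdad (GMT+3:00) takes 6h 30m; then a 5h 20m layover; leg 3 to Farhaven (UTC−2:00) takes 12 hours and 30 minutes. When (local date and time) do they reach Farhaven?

Convert departure to UTC: 8:25 AM + 9:30 = 5:55 PM UTC on Aug 27.
Add 9 hours 15 minutes leg 1 → 3:10 AM UTC (Aug 28).
Add 3 hours and 41 minutes layover in Reykjavik → 6:51 AM UTC.
Add 6 hours and 30 minutes leg 2 → 1:21 PM UTC.
Add 5 hours and 20 minutes layover in Baghdad → 6:41 PM UTC.
Add 12 hours 30 minutes leg 3 → 7:11 AM UTC (Aug 29).
Farhaven is UTC−2:00, so local arrival = 7:11 AM − 2:00 = 5:11 AM on Aug 29.

5:11 AM on August 29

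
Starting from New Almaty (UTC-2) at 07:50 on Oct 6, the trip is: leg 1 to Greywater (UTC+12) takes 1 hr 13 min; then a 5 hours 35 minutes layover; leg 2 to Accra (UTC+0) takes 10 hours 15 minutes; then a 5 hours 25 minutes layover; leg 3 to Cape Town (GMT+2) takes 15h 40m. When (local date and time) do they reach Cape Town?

Convert departure to UTC: 07:50 + 2:00 = 09:50 UTC on Oct 6.
Add 1 hour and 13 minutes leg 1 → 11:03 UTC.
Add 5 hours and 35 minutes layover in Greywater → 16:38 UTC.
Add 10 hours and 15 minutes leg 2 → 02:53 UTC (Oct 7).
Add 5 hours and 25 minutes layover in Accra → 08:18 UTC.
Add 15 hours 40 minutes leg 3 → 23:58 UTC.
Cape Town is UTC+2:00, so local arrival = 23:58 + 2:00 = 01:58 on Oct 8.

01:58 on Oct 8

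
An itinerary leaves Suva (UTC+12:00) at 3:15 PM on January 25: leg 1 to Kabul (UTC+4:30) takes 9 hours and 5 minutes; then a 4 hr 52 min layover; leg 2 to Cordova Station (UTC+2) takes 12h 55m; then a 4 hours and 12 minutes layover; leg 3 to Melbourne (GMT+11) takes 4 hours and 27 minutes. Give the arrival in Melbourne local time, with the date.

Convert departure to UTC: 3:15 PM − 12:00 = 3:15 AM UTC on Jan 25.
Add 9 hours and 5 minutes leg 1 → 12:20 PM UTC.
Add 4 hours and 52 minutes layover in Kabul → 5:12 PM UTC.
Add 12 hours and 55 minutes leg 2 → 6:07 AM UTC (Jan 26).
Add 4 hours and 12 minutes layover in Cordova Station → 10:19 AM UTC.
Add 4 hours and 27 minutes leg 3 → 2:46 PM UTC.
Melbourne is UTC+11:00, so local arrival = 2:46 PM + 11:00 = 1:46 AM on Jan 27.

1:46 AM on January 27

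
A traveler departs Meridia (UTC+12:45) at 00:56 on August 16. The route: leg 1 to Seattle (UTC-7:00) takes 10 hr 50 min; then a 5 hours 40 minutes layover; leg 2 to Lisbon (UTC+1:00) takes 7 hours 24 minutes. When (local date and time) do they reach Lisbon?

Convert departure to UTC: 00:56 − 12:45 = 12:11 UTC on Aug 15.
Add 10 hours and 50 minutes leg 1 → 23:01 UTC.
Add 5 hours 40 minutes layover in Seattle → 04:41 UTC (Aug 16).
Add 7 hours and 24 minutes leg 2 → 12:05 UTC.
Lisbon is UTC+1:00, so local arrival = 12:05 + 1:00 = 13:05 on Aug 16.

13:05 on August 16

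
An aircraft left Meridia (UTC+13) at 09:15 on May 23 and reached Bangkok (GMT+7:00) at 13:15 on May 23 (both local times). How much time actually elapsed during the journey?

Departure in UTC: 09:15 − 13:00 = 20:15 on May 22.
Arrival in UTC: 13:15 − 7:00 = 06:15 on May 23.
Elapsed = 06:15 − 20:15 (+1 day) = 10 hours.

10 hours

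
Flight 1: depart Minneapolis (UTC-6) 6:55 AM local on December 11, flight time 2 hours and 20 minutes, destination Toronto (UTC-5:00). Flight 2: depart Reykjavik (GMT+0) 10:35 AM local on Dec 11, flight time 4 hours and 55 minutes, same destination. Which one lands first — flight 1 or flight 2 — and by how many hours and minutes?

the first, by 15 minutes

Flight 1 in UTC: 6:55 AM + 6:00 = 12:55 PM on Dec 11.
+2 hours 20 minutes → arrive 3:15 PM UTC on Dec 11.
Flight 2 departs at 10:35 AM UTC (Dec 11).
+4 hours 55 minutes → arrive 3:30 PM UTC on Dec 11.
Flight 1 lands earlier by 15 minutes.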